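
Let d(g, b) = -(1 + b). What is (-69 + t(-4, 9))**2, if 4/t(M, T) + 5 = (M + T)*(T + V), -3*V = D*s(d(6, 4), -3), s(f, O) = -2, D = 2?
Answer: 5817744/1225 ≈ 4749.2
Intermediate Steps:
d(g, b) = -1 - b
V = 4/3 (V = -2*(-2)/3 = -1/3*(-4) = 4/3 ≈ 1.3333)
t(M, T) = 4/(-5 + (4/3 + T)*(M + T)) (t(M, T) = 4/(-5 + (M + T)*(T + 4/3)) = 4/(-5 + (M + T)*(4/3 + T)) = 4/(-5 + (4/3 + T)*(M + T)))
(-69 + t(-4, 9))**2 = (-69 + 12/(-15 + 3*9**2 + 4*(-4) + 4*9 + 3*(-4)*9))**2 = (-69 + 12/(-15 + 3*81 - 16 + 36 - 108))**2 = (-69 + 12/(-15 + 243 - 16 + 36 - 108))**2 = (-69 + 12/140)**2 = (-69 + 12*(1/140))**2 = (-69 + 3/35)**2 = (-2412/35)**2 = 5817744/1225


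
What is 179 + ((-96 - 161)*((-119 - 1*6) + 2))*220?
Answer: 6954599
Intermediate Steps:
179 + ((-96 - 161)*((-119 - 1*6) + 2))*220 = 179 - 257*((-119 - 6) + 2)*220 = 179 - 257*(-125 + 2)*220 = 179 - 257*(-123)*220 = 179 + 31611*220 = 179 + 6954420 = 6954599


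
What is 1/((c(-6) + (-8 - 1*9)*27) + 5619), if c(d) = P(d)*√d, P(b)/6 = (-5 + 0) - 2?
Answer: 215/1109841 + 7*I*√6/4439364 ≈ 0.00019372 + 3.8624e-6*I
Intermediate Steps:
P(b) = -42 (P(b) = 6*((-5 + 0) - 2) = 6*(-5 - 2) = 6*(-7) = -42)
c(d) = -42*√d
1/((c(-6) + (-8 - 1*9)*27) + 5619) = 1/((-42*I*√6 + (-8 - 1*9)*27) + 5619) = 1/((-42*I*√6 + (-8 - 9)*27) + 5619) = 1/((-42*I*√6 - 17*27) + 5619) = 1/((-42*I*√6 - 459) + 5619) = 1/((-459 - 42*I*√6) + 5619) = 1/(5160 - 42*I*√6)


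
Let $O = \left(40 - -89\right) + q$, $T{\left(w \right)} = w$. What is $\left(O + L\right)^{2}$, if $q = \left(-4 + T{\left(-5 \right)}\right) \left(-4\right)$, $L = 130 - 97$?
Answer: $39204$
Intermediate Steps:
$L = 33$ ($L = 130 - 97 = 33$)
$q = 36$ ($q = \left(-4 - 5\right) \left(-4\right) = \left(-9\right) \left(-4\right) = 36$)
$O = 165$ ($O = \left(40 - -89\right) + 36 = \left(40 + 89\right) + 36 = 129 + 36 = 165$)
$\left(O + L\right)^{2} = \left(165 + 33\right)^{2} = 198^{2} = 39204$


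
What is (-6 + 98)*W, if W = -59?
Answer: -5428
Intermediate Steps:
(-6 + 98)*W = (-6 + 98)*(-59) = 92*(-59) = -5428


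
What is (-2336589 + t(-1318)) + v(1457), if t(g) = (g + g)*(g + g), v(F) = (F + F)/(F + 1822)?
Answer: 15122445967/3279 ≈ 4.6119e+6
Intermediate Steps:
v(F) = 2*F/(1822 + F) (v(F) = (2*F)/(1822 + F) = 2*F/(1822 + F))
t(g) = 4*g² (t(g) = (2*g)*(2*g) = 4*g²)
(-2336589 + t(-1318)) + v(1457) = (-2336589 + 4*(-1318)²) + 2*1457/(1822 + 1457) = (-2336589 + 4*1737124) + 2*1457/3279 = (-2336589 + 6948496) + 2*1457*(1/3279) = 4611907 + 2914/3279 = 15122445967/3279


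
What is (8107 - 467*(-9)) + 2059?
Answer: 14369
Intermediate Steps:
(8107 - 467*(-9)) + 2059 = (8107 + 4203) + 2059 = 12310 + 2059 = 14369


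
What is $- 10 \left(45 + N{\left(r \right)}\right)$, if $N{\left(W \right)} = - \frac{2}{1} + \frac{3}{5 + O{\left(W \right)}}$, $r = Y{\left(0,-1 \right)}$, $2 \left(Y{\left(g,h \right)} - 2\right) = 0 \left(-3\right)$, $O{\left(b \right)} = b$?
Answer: $- \frac{3040}{7} \approx -434.29$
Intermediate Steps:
$Y{\left(g,h \right)} = 2$ ($Y{\left(g,h \right)} = 2 + \frac{0 \left(-3\right)}{2} = 2 + \frac{1}{2} \cdot 0 = 2 + 0 = 2$)
$r = 2$
$N{\left(W \right)} = -2 + \frac{3}{5 + W}$ ($N{\left(W \right)} = - \frac{2}{1} + \frac{3}{5 + W} = \left(-2\right) 1 + \frac{3}{5 + W} = -2 + \frac{3}{5 + W}$)
$- 10 \left(45 + N{\left(r \right)}\right) = - 10 \left(45 + \frac{-7 - 4}{5 + 2}\right) = - 10 \left(45 + \frac{-7 - 4}{7}\right) = - 10 \left(45 + \frac{1}{7} \left(-11\right)\right) = - 10 \left(45 - \frac{11}{7}\right) = \left(-10\right) \frac{304}{7} = - \frac{3040}{7}$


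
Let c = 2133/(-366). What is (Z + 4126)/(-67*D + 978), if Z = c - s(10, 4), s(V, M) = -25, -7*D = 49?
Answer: 505711/176534 ≈ 2.8647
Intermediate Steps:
D = -7 (D = -⅐*49 = -7)
c = -711/122 (c = 2133*(-1/366) = -711/122 ≈ -5.8279)
Z = 2339/122 (Z = -711/122 - 1*(-25) = -711/122 + 25 = 2339/122 ≈ 19.172)
(Z + 4126)/(-67*D + 978) = (2339/122 + 4126)/(-67*(-7) + 978) = 505711/(122*(469 + 978)) = (505711/122)/1447 = (505711/122)*(1/1447) = 505711/176534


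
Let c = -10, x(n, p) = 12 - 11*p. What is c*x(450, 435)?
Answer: 47730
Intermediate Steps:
c*x(450, 435) = -10*(12 - 11*435) = -10*(12 - 4785) = -10*(-4773) = 47730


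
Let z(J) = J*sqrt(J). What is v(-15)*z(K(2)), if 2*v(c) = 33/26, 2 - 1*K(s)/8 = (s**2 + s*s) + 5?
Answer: -1452*I*sqrt(22)/13 ≈ -523.88*I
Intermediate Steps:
K(s) = -24 - 16*s**2 (K(s) = 16 - 8*((s**2 + s*s) + 5) = 16 - 8*((s**2 + s**2) + 5) = 16 - 8*(2*s**2 + 5) = 16 - 8*(5 + 2*s**2) = 16 + (-40 - 16*s**2) = -24 - 16*s**2)
z(J) = J**(3/2)
v(c) = 33/52 (v(c) = (33/26)/2 = (33*(1/26))/2 = (1/2)*(33/26) = 33/52)
v(-15)*z(K(2)) = 33*(-24 - 16*2**2)**(3/2)/52 = 33*(-24 - 16*4)**(3/2)/52 = 33*(-24 - 64)**(3/2)/52 = 33*(-88)**(3/2)/52 = 33*(-176*I*sqrt(22))/52 = -1452*I*sqrt(22)/13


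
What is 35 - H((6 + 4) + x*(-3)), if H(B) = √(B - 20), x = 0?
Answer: 35 - I*√10 ≈ 35.0 - 3.1623*I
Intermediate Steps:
H(B) = √(-20 + B)
35 - H((6 + 4) + x*(-3)) = 35 - √(-20 + ((6 + 4) + 0*(-3))) = 35 - √(-20 + (10 + 0)) = 35 - √(-20 + 10) = 35 - √(-10) = 35 - I*√10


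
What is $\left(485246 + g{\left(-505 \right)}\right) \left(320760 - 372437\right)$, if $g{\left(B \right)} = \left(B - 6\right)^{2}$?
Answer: $-38570007459$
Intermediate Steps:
$g{\left(B \right)} = \left(-6 + B\right)^{2}$
$\left(485246 + g{\left(-505 \right)}\right) \left(320760 - 372437\right) = \left(485246 + \left(-6 - 505\right)^{2}\right) \left(320760 - 372437\right) = \left(485246 + \left(-511\right)^{2}\right) \left(-51677\right) = \left(485246 + 261121\right) \left(-51677\right) = 746367 \left(-51677\right) = -38570007459$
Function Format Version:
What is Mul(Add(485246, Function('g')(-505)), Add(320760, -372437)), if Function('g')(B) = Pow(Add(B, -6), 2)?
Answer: -38570007459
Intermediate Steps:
Function('g')(B) = Pow(Add(-6, B), 2)
Mul(Add(485246, Function('g')(-505)), Add(320760, -372437)) = Mul(Add(485246, Pow(Add(-6, -505), 2)), Add(320760, -372437)) = Mul(Add(485246, Pow(-511, 2)), -51677) = Mul(Add(485246, 261121), -51677) = Mul(746367, -51677) = -38570007459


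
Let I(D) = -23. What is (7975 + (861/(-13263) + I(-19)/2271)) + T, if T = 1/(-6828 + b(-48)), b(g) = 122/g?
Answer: 13125946589356061/1645902237903 ≈ 7974.9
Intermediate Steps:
T = -24/163933 (T = 1/(-6828 + 122/(-48)) = 1/(-6828 + 122*(-1/48)) = 1/(-6828 - 61/24) = 1/(-163933/24) = -24/163933 ≈ -0.00014640)
(7975 + (861/(-13263) + I(-19)/2271)) + T = (7975 + (861/(-13263) - 23/2271)) - 24/163933 = (7975 + (861*(-1/13263) - 23*1/2271)) - 24/163933 = (7975 + (-287/4421 - 23/2271)) - 24/163933 = (7975 - 753460/10040091) - 24/163933 = 80068972265/10040091 - 24/163933 = 13125946589356061/1645902237903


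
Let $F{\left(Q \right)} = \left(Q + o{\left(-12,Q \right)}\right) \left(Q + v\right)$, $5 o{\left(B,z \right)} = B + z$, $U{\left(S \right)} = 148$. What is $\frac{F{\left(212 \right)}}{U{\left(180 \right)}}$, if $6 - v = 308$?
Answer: $- \frac{5670}{37} \approx -153.24$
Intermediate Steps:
$v = -302$ ($v = 6 - 308 = -302$)
$o{\left(B,z \right)} = \frac{B}{5} + \frac{z}{5}$ ($o{\left(B,z \right)} = \frac{B + z}{5} = \frac{B}{5} + \frac{z}{5}$)
$F{\left(Q \right)} = \left(-302 + Q\right) \left(- \frac{12}{5} + \frac{6 Q}{5}\right)$ ($F{\left(Q \right)} = \left(Q + \left(\frac{1}{5} \left(-12\right) + \frac{Q}{5}\right)\right) \left(Q - 302\right) = \left(Q + \left(- \frac{12}{5} + \frac{Q}{5}\right)\right) \left(-302 + Q\right) = \left(- \frac{12}{5} + \frac{6 Q}{5}\right) \left(-302 + Q\right) = \left(-302 + Q\right) \left(- \frac{12}{5} + \frac{6 Q}{5}\right)$)
$\frac{F{\left(212 \right)}}{U{\left(180 \right)}} = \frac{\frac{3624}{5} - \frac{386688}{5} + \frac{6 \cdot 212^{2}}{5}}{148} = \left(\frac{3624}{5} - \frac{386688}{5} + \frac{6}{5} \cdot 44944\right) \frac{1}{148} = \left(\frac{3624}{5} - \frac{386688}{5} + \frac{269664}{5}\right) \frac{1}{148} = \left(-22680\right) \frac{1}{148} = - \frac{5670}{37}$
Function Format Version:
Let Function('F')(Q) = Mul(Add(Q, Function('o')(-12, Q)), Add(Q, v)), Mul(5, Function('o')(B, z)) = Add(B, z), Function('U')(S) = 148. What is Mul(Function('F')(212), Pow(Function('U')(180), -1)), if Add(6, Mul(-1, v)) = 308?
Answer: Rational(-5670, 37) ≈ -153.24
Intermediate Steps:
v = -302 (v = Add(6, Mul(-1, 308)) = Add(6, -308) = -302)
Function('o')(B, z) = Add(Mul(Rational(1, 5), B), Mul(Rational(1, 5), z)) (Function('o')(B, z) = Mul(Rational(1, 5), Add(B, z)) = Add(Mul(Rational(1, 5), B), Mul(Rational(1, 5), z)))
Function('F')(Q) = Mul(Add(-302, Q), Add(Rational(-12, 5), Mul(Rational(6, 5), Q))) (Function('F')(Q) = Mul(Add(Q, Add(Mul(Rational(1, 5), -12), Mul(Rational(1, 5), Q))), Add(Q, -302)) = Mul(Add(Q, Add(Rational(-12, 5), Mul(Rational(1, 5), Q))), Add(-302, Q)) = Mul(Add(Rational(-12, 5), Mul(Rational(6, 5), Q)), Add(-302, Q)) = Mul(Add(-302, Q), Add(Rational(-12, 5), Mul(Rational(6, 5), Q))))
Mul(Function('F')(212), Pow(Function('U')(180), -1)) = Mul(Add(Rational(3624, 5), Mul(Rational(-1824, 5), 212), Mul(Rational(6, 5), Pow(212, 2))), Pow(148, -1)) = Mul(Add(Rational(3624, 5), Rational(-386688, 5), Mul(Rational(6, 5), 44944)), Rational(1, 148)) = Mul(Add(Rational(3624, 5), Rational(-386688, 5), Rational(269664, 5)), Rational(1, 148)) = Mul(-22680, Rational(1, 148)) = Rational(-5670, 37)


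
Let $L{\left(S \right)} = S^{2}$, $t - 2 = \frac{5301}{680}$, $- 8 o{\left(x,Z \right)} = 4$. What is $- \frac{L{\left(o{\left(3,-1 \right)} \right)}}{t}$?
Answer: $- \frac{170}{6661} \approx -0.025522$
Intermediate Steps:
$o{\left(x,Z \right)} = - \frac{1}{2}$ ($o{\left(x,Z \right)} = \left(- \frac{1}{8}\right) 4 = - \frac{1}{2}$)
$t = \frac{6661}{680}$ ($t = 2 + \frac{5301}{680} = \frac{6661}{680} \approx 9.7956$)
$- \frac{L{\left(o{\left(3,-1 \right)} \right)}}{t} = - \frac{\left(- \frac{1}{2}\right)^{2}}{\frac{6661}{680}} = - \frac{680}{4 \cdot 6661} = \left(-1\right) \frac{170}{6661} = - \frac{170}{6661}$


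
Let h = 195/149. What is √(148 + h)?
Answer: √3314803/149 ≈ 12.219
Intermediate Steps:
h = 195/149 (h = 195*(1/149) = 195/149 ≈ 1.3087)
√(148 + h) = √(148 + 195/149) = √(22247/149) = √3314803/149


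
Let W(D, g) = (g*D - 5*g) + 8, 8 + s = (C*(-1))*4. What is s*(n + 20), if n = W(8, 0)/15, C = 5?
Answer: -8624/15 ≈ -574.93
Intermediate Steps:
s = -28 (s = -8 + (5*(-1))*4 = -8 - 5*4 = -8 - 20 = -28)
W(D, g) = 8 - 5*g + D*g (W(D, g) = (D*g - 5*g) + 8 = (-5*g + D*g) + 8 = 8 - 5*g + D*g)
n = 8/15 (n = (8 - 5*0 + 8*0)/15 = (8 + 0 + 0)*(1/15) = 8*(1/15) = 8/15 ≈ 0.53333)
s*(n + 20) = -28*(8/15 + 20) = -28*308/15 = -8624/15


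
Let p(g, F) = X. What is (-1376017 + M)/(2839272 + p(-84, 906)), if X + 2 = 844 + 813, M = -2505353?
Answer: -3881370/2840927 ≈ -1.3662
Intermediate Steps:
X = 1655 (X = -2 + (844 + 813) = -2 + 1657 = 1655)
p(g, F) = 1655
(-1376017 + M)/(2839272 + p(-84, 906)) = (-1376017 - 2505353)/(2839272 + 1655) = -3881370/2840927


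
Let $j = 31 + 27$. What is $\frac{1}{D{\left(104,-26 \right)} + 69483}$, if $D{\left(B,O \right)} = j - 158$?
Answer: $\frac{1}{69383} \approx 1.4413 \cdot 10^{-5}$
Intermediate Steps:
$j = 58$
$D{\left(B,O \right)} = -100$ ($D{\left(B,O \right)} = 58 - 158 = -100$)
$\frac{1}{D{\left(104,-26 \right)} + 69483} = \frac{1}{-100 + 69483} = \frac{1}{69383}$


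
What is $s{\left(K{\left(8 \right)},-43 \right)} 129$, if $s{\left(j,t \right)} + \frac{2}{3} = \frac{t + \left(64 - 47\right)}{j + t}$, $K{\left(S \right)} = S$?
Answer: $\frac{344}{35} \approx 9.8286$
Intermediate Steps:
$s{\left(j,t \right)} = - \frac{2}{3} + \frac{17 + t}{j + t}$ ($s{\left(j,t \right)} = - \frac{2}{3} + \frac{t + \left(64 - 47\right)}{j + t} = - \frac{2}{3} + \frac{t + 17}{j + t} = - \frac{2}{3} + \frac{17 + t}{j + t}$)
$s{\left(K{\left(8 \right)},-43 \right)} 129 = \frac{51 - 43 - 16}{3 \left(8 - 43\right)} 129 = \frac{51 - 43 - 16}{3 \left(-35\right)} 129 = \frac{1}{3} \left(- \frac{1}{35}\right) \left(-8\right) 129 = \frac{8}{105} \cdot 129 = \frac{344}{35}$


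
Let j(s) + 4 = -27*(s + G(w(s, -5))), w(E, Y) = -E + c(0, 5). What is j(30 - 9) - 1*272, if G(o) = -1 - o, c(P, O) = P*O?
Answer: -1383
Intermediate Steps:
c(P, O) = O*P
w(E, Y) = -E (w(E, Y) = -E + 5*0 = -E + 0 = -E)
j(s) = 23 - 54*s (j(s) = -4 - 27*(s + (-1 - (-1)*s)) = -4 - 27*(s + (-1 + s)) = -4 - 27*(-1 + 2*s) = -4 + (27 - 54*s) = 23 - 54*s)
j(30 - 9) - 1*272 = (23 - 54*(30 - 9)) - 1*272 = (23 - 54*21) - 272 = (23 - 1134) - 272 = -1111 - 272 = -1383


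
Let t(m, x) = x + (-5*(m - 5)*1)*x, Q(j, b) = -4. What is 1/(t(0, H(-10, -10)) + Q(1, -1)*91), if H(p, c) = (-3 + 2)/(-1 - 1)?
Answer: -1/351 ≈ -0.0028490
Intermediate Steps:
H(p, c) = 1/2 (H(p, c) = -1/(-2) = -1*(-1/2) = 1/2)
t(m, x) = x + x*(25 - 5*m) (t(m, x) = x + (-5*(-5 + m)*1)*x = x + ((25 - 5*m)*1)*x = x + (25 - 5*m)*x = x + x*(25 - 5*m))
1/(t(0, H(-10, -10)) + Q(1, -1)*91) = 1/((26 - 5*0)/2 - 4*91) = 1/((26 + 0)/2 - 364) = 1/((1/2)*26 - 364) = 1/(13 - 364) = 1/(-351) = -1/351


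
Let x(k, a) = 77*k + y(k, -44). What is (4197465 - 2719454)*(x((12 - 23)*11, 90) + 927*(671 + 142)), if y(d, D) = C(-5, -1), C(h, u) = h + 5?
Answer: 1100133839674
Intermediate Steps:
C(h, u) = 5 + h
y(d, D) = 0 (y(d, D) = 5 - 5 = 0)
x(k, a) = 77*k (x(k, a) = 77*k + 0 = 77*k)
(4197465 - 2719454)*(x((12 - 23)*11, 90) + 927*(671 + 142)) = (4197465 - 2719454)*(77*((12 - 23)*11) + 927*(671 + 142)) = 1478011*(77*(-11*11) + 927*813) = 1478011*(77*(-121) + 753651) = 1478011*(-9317 + 753651) = 1478011*744334 = 1100133839674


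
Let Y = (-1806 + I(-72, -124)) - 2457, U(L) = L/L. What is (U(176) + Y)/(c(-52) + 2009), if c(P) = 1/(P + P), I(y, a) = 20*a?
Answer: -701168/208935 ≈ -3.3559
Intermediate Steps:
U(L) = 1
c(P) = 1/(2*P)
Y = -6743 (Y = (-1806 + 20*(-124)) - 2457 = (-1806 - 2480) - 2457 = -4286 - 2457 = -6743)
(U(176) + Y)/(c(-52) + 2009) = (1 - 6743)/((½)/(-52) + 2009) = -6742/((½)*(-1/52) + 2009) = -6742/(-1/104 + 2009) = -6742/208935/104 = -6742*104/208935 = -701168/208935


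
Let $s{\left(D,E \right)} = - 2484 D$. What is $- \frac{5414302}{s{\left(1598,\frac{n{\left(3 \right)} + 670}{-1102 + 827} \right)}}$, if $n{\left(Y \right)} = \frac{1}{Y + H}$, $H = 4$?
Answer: $\frac{2707151}{1984716} \approx 1.364$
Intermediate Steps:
$n{\left(Y \right)} = \frac{1}{4 + Y}$ ($n{\left(Y \right)} = \frac{1}{Y + 4} = \frac{1}{4 + Y}$)
$- \frac{5414302}{s{\left(1598,\frac{n{\left(3 \right)} + 670}{-1102 + 827} \right)}} = - \frac{5414302}{\left(-2484\right) 1598} = - \frac{5414302}{-3969432} = \left(-5414302\right) \left(- \frac{1}{3969432}\right) = \frac{2707151}{1984716}$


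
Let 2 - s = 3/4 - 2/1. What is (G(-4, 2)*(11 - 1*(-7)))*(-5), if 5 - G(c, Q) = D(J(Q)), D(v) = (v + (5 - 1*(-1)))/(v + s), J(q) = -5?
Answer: -3510/7 ≈ -501.43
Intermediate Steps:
s = 13/4 (s = 2 - (3/4 - 2/1) = 2 - (3*(1/4) - 2*1) = 2 - (3/4 - 2) = 2 - 1*(-5/4) = 2 + 5/4 = 13/4 ≈ 3.2500)
D(v) = (6 + v)/(13/4 + v) (D(v) = (v + (5 - 1*(-1)))/(v + 13/4) = (v + (5 + 1))/(13/4 + v) = (v + 6)/(13/4 + v) = (6 + v)/(13/4 + v))
G(c, Q) = 39/7 (G(c, Q) = 5 - 4*(6 - 5)/(13 + 4*(-5)) = 5 - 4/(13 - 20) = 5 - 4/(-7) = 5 - 4*(-1)/7 = 5 - 1*(-4/7) = 5 + 4/7 = 39/7)
(G(-4, 2)*(11 - 1*(-7)))*(-5) = (39*(11 - 1*(-7))/7)*(-5) = (39*(11 + 7)/7)*(-5) = ((39/7)*18)*(-5) = (702/7)*(-5) = -3510/7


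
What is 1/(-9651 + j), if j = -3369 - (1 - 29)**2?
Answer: -1/13804 ≈ -7.2443e-5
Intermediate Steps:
j = -4153 (j = -3369 - 1*(-28)**2 = -3369 - 1*784 = -3369 - 784 = -4153)
1/(-9651 + j) = 1/(-9651 - 4153) = 1/(-13804) = -1/13804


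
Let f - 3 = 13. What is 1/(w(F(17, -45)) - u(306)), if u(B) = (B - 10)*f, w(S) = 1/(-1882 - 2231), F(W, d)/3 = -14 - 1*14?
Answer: -4113/19479169 ≈ -0.00021115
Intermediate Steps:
F(W, d) = -84 (F(W, d) = 3*(-14 - 1*14) = 3*(-14 - 14) = 3*(-28) = -84)
w(S) = -1/4113 (w(S) = 1/(-4113) = -1/4113)
f = 16 (f = 3 + 13 = 16)
u(B) = -160 + 16*B (u(B) = (B - 10)*16 = (-10 + B)*16 = -160 + 16*B)
1/(w(F(17, -45)) - u(306)) = 1/(-1/4113 - (-160 + 16*306)) = 1/(-1/4113 - (-160 + 4896)) = 1/(-1/4113 - 1*4736) = 1/(-1/4113 - 4736) = 1/(-19479169/4113) = -4113/19479169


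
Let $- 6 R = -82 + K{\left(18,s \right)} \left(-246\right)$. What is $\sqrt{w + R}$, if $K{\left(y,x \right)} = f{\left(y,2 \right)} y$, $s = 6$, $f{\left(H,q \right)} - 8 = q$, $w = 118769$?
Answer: $\frac{22 \sqrt{2346}}{3} \approx 355.19$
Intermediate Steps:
$f{\left(H,q \right)} = 8 + q$
$K{\left(y,x \right)} = 10 y$ ($K{\left(y,x \right)} = \left(8 + 2\right) y = 10 y$)
$R = \frac{22181}{3}$ ($R = - \frac{-82 + 10 \cdot 18 \left(-246\right)}{6} = - \frac{-82 + 180 \left(-246\right)}{6} = - \frac{-82 - 44280}{6} = \left(- \frac{1}{6}\right) \left(-44362\right) = \frac{22181}{3} \approx 7393.7$)
$\sqrt{w + R} = \sqrt{118769 + \frac{22181}{3}} = \sqrt{\frac{378488}{3}} = \frac{22 \sqrt{2346}}{3}$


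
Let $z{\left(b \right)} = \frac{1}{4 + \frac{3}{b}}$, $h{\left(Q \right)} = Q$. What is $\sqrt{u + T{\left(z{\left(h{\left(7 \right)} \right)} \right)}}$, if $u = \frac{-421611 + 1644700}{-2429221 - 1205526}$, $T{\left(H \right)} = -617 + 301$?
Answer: $\frac{i \sqrt{4179243517340327}}{3634747} \approx 17.786 i$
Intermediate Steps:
$T{\left(H \right)} = -316$
$u = - \frac{1223089}{3634747}$ ($u = \frac{1223089}{-3634747} = 1223089 \left(- \frac{1}{3634747}\right) = - \frac{1223089}{3634747} \approx -0.3365$)
$\sqrt{u + T{\left(z{\left(h{\left(7 \right)} \right)} \right)}} = \sqrt{- \frac{1223089}{3634747} - 316} = \sqrt{- \frac{1149803141}{3634747}} = \frac{i \sqrt{4179243517340327}}{3634747}$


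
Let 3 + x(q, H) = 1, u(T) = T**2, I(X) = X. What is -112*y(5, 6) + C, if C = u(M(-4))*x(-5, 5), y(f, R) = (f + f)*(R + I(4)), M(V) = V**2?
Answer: -11712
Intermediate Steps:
x(q, H) = -2 (x(q, H) = -3 + 1 = -2)
y(f, R) = 2*f*(4 + R) (y(f, R) = (f + f)*(R + 4) = (2*f)*(4 + R) = 2*f*(4 + R))
C = -512 (C = ((-4)**2)**2*(-2) = 16**2*(-2) = 256*(-2) = -512)
-112*y(5, 6) + C = -224*5*(4 + 6) - 512 = -224*5*10 - 512 = -112*100 - 512 = -11200 - 512 = -11712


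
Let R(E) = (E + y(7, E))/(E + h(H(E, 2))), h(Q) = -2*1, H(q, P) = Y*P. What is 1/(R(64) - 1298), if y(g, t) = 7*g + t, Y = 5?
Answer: -62/80299 ≈ -0.00077211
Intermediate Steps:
y(g, t) = t + 7*g
H(q, P) = 5*P
h(Q) = -2
R(E) = (49 + 2*E)/(-2 + E) (R(E) = (E + (E + 7*7))/(E - 2) = (E + (E + 49))/(-2 + E) = (E + (49 + E))/(-2 + E) = (49 + 2*E)/(-2 + E))
1/(R(64) - 1298) = 1/((49 + 2*64)/(-2 + 64) - 1298) = 1/((49 + 128)/62 - 1298) = 1/((1/62)*177 - 1298) = 1/(177/62 - 1298) = 1/(-80299/62) = -62/80299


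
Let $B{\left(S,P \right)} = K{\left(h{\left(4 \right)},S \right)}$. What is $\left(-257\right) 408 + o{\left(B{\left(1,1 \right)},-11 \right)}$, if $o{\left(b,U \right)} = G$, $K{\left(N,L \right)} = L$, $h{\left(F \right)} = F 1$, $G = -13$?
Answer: $-104869$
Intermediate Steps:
$h{\left(F \right)} = F$
$B{\left(S,P \right)} = S$
$o{\left(b,U \right)} = -13$
$\left(-257\right) 408 + o{\left(B{\left(1,1 \right)},-11 \right)} = \left(-257\right) 408 - 13 = -104856 - 13 = -104869$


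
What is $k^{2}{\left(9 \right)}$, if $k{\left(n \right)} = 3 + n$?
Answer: $144$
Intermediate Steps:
$k^{2}{\left(9 \right)} = \left(3 + 9\right)^{2} = 12^{2} = 144$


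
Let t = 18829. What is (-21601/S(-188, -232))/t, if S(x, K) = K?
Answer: 21601/4368328 ≈ 0.0049449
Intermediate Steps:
(-21601/S(-188, -232))/t = -21601/(-232)/18829 = -21601*(-1/232)*(1/18829) = (21601/232)*(1/18829) = 21601/4368328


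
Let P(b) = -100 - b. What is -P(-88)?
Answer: 12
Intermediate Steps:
-P(-88) = -(-100 - 1*(-88)) = -(-100 + 88) = -1*(-12) = 12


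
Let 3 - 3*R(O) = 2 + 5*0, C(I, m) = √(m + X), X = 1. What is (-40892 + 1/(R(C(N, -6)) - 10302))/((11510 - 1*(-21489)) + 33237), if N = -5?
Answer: -1263767263/2047023580 ≈ -0.61737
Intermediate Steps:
C(I, m) = √(1 + m) (C(I, m) = √(m + 1) = √(1 + m))
R(O) = ⅓ (R(O) = 1 - (2 + 5*0)/3 = 1 - (2 + 0)/3 = 1 - ⅓*2 = 1 - ⅔ = ⅓)
(-40892 + 1/(R(C(N, -6)) - 10302))/((11510 - 1*(-21489)) + 33237) = (-40892 + 1/(⅓ - 10302))/((11510 - 1*(-21489)) + 33237) = (-40892 + 1/(-30905/3))/((11510 + 21489) + 33237) = (-40892 - 3/30905)/(32999 + 33237) = -1263767263/30905/66236 = -1263767263/30905*1/66236 = -1263767263/2047023580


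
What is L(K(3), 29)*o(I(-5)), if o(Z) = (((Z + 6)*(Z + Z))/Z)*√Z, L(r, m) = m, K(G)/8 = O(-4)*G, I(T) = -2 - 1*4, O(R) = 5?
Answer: 0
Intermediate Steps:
I(T) = -6 (I(T) = -2 - 4 = -6)
K(G) = 40*G (K(G) = 8*(5*G) = 40*G)
o(Z) = √Z*(12 + 2*Z) (o(Z) = (((6 + Z)*(2*Z))/Z)*√Z = ((2*Z*(6 + Z))/Z)*√Z = (12 + 2*Z)*√Z = √Z*(12 + 2*Z))
L(K(3), 29)*o(I(-5)) = 29*(2*√(-6)*(6 - 6)) = 29*(2*(I*√6)*0) = 29*0 = 0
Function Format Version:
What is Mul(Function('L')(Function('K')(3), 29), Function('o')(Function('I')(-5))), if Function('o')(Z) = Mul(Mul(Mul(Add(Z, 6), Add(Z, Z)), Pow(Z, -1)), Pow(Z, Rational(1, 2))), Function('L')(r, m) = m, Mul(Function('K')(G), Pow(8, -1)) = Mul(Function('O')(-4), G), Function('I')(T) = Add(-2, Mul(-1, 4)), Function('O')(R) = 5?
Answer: 0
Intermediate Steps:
Function('I')(T) = -6 (Function('I')(T) = Add(-2, -4) = -6)
Function('K')(G) = Mul(40, G) (Function('K')(G) = Mul(8, Mul(5, G)) = Mul(40, G))
Function('o')(Z) = Mul(Pow(Z, Rational(1, 2)), Add(12, Mul(2, Z))) (Function('o')(Z) = Mul(Mul(Mul(Add(6, Z), Mul(2, Z)), Pow(Z, -1)), Pow(Z, Rational(1, 2))) = Mul(Mul(Mul(2, Z, Add(6, Z)), Pow(Z, -1)), Pow(Z, Rational(1, 2))) = Mul(Add(12, Mul(2, Z)), Pow(Z, Rational(1, 2))) = Mul(Pow(Z, Rational(1, 2)), Add(12, Mul(2, Z))))
Mul(Function('L')(Function('K')(3), 29), Function('o')(Function('I')(-5))) = Mul(29, Mul(2, Pow(-6, Rational(1, 2)), Add(6, -6))) = Mul(29, Mul(2, Mul(I, Pow(6, Rational(1, 2))), 0)) = Mul(29, 0) = 0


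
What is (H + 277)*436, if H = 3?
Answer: 122080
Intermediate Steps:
(H + 277)*436 = (3 + 277)*436 = 280*436 = 122080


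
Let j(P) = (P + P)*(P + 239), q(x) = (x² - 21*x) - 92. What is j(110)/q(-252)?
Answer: 19195/17176 ≈ 1.1175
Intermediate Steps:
q(x) = -92 + x² - 21*x
j(P) = 2*P*(239 + P) (j(P) = (2*P)*(239 + P) = 2*P*(239 + P))
j(110)/q(-252) = (2*110*(239 + 110))/(-92 + (-252)² - 21*(-252)) = (2*110*349)/(-92 + 63504 + 5292) = 76780/68704 = 76780*(1/68704) = 19195/17176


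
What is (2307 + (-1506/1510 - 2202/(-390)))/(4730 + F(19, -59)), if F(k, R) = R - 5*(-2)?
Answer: 22688833/45944015 ≈ 0.49384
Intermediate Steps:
F(k, R) = 10 + R (F(k, R) = R + 10 = 10 + R)
(2307 + (-1506/1510 - 2202/(-390)))/(4730 + F(19, -59)) = (2307 + (-1506/1510 - 2202/(-390)))/(4730 + (10 - 59)) = (2307 + (-1506*1/1510 - 2202*(-1/390)))/(4730 - 49) = (2307 + (-753/755 + 367/65))/4681 = (2307 + 45628/9815)*(1/4681) = (22688833/9815)*(1/4681) = 22688833/45944015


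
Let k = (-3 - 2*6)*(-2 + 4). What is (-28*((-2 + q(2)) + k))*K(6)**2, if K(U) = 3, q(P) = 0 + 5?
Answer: 6804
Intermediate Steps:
q(P) = 5
k = -30 (k = (-3 - 12)*2 = -15*2 = -30)
(-28*((-2 + q(2)) + k))*K(6)**2 = -28*((-2 + 5) - 30)*3**2 = -28*(3 - 30)*9 = -28*(-27)*9 = 756*9 = 6804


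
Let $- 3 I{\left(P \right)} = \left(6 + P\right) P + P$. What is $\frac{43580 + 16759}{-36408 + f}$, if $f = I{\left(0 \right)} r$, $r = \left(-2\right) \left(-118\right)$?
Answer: $- \frac{20113}{12136} \approx -1.6573$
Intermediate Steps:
$I{\left(P \right)} = - \frac{P}{3} - \frac{P \left(6 + P\right)}{3}$ ($I{\left(P \right)} = - \frac{\left(6 + P\right) P + P}{3} = - \frac{P \left(6 + P\right) + P}{3} = - \frac{P + P \left(6 + P\right)}{3} = - \frac{P}{3} - \frac{P \left(6 + P\right)}{3}$)
$r = 236$
$f = 0$ ($f = \left(- \frac{1}{3}\right) 0 \left(7 + 0\right) 236 = \left(- \frac{1}{3}\right) 0 \cdot 7 \cdot 236 = 0 \cdot 236 = 0$)
$\frac{43580 + 16759}{-36408 + f} = \frac{43580 + 16759}{-36408 + 0} = \frac{60339}{-36408} = 60339 \left(- \frac{1}{36408}\right) = - \frac{20113}{12136}$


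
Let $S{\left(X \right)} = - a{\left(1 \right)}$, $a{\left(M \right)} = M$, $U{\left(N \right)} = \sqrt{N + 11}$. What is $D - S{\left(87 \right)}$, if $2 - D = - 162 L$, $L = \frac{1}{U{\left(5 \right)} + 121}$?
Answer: $\frac{537}{125} \approx 4.296$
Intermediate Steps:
$U{\left(N \right)} = \sqrt{11 + N}$
$L = \frac{1}{125}$ ($L = \frac{1}{\sqrt{11 + 5} + 121} = \frac{1}{\sqrt{16} + 121} = \frac{1}{4 + 121} = \frac{1}{125} \approx 0.008$)
$S{\left(X \right)} = -1$ ($S{\left(X \right)} = \left(-1\right) 1 = -1$)
$D = \frac{412}{125}$ ($D = 2 - \left(-162\right) \frac{1}{125} = 2 - - \frac{162}{125} = 2 + \frac{162}{125} = \frac{412}{125} \approx 3.296$)
$D - S{\left(87 \right)} = \frac{412}{125} - -1 = \frac{412}{125} + 1 = \frac{537}{125}$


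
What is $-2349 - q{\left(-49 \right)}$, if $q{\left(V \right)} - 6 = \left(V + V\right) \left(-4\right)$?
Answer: $-2747$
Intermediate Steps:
$q{\left(V \right)} = 6 - 8 V$ ($q{\left(V \right)} = 6 + \left(V + V\right) \left(-4\right) = 6 + 2 V \left(-4\right) = 6 - 8 V$)
$-2349 - q{\left(-49 \right)} = -2349 - \left(6 - -392\right) = -2349 - \left(6 + 392\right) = -2349 - 398 = -2747$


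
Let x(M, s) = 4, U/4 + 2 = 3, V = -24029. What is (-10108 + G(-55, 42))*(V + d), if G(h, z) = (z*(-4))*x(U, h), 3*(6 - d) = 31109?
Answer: 1112258840/3 ≈ 3.7075e+8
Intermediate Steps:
d = -31091/3 (d = 6 - ⅓*31109 = 6 - 31109/3 = -31091/3 ≈ -10364.)
U = 4 (U = -8 + 4*3 = -8 + 12 = 4)
G(h, z) = -16*z (G(h, z) = (z*(-4))*4 = -4*z*4 = -16*z)
(-10108 + G(-55, 42))*(V + d) = (-10108 - 16*42)*(-24029 - 31091/3) = (-10108 - 672)*(-103178/3) = -10780*(-103178/3) = 1112258840/3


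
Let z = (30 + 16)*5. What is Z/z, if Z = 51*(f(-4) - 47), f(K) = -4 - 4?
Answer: -561/46 ≈ -12.196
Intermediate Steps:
f(K) = -8
z = 230 (z = 46*5 = 230)
Z = -2805 (Z = 51*(-8 - 47) = 51*(-55) = -2805)
Z/z = -2805/230 = -2805*1/230 = -561/46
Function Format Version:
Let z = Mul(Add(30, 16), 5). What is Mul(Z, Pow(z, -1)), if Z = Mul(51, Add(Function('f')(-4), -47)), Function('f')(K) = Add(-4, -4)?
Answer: Rational(-561, 46) ≈ -12.196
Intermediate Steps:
Function('f')(K) = -8
z = 230 (z = Mul(46, 5) = 230)
Z = -2805 (Z = Mul(51, Add(-8, -47)) = Mul(51, -55) = -2805)
Mul(Z, Pow(z, -1)) = Mul(-2805, Pow(230, -1)) = Mul(-2805, Rational(1, 230)) = Rational(-561, 46)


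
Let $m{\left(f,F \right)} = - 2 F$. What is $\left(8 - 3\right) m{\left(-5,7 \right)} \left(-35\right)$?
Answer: $2450$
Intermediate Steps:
$\left(8 - 3\right) m{\left(-5,7 \right)} \left(-35\right) = \left(8 - 3\right) \left(\left(-2\right) 7\right) \left(-35\right) = 5 \left(-14\right) \left(-35\right) = \left(-70\right) \left(-35\right) = 2450$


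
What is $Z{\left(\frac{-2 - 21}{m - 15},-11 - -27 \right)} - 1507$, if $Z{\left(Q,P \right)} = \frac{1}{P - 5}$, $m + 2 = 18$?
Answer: $- \frac{16576}{11} \approx -1506.9$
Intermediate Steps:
$m = 16$ ($m = -2 + 18 = 16$)
$Z{\left(Q,P \right)} = \frac{1}{-5 + P}$
$Z{\left(\frac{-2 - 21}{m - 15},-11 - -27 \right)} - 1507 = \frac{1}{-5 - -16} - 1507 = \frac{1}{-5 + \left(-11 + 27\right)} - 1507 = \frac{1}{-5 + 16} - 1507 = \frac{1}{11} - 1507 = - \frac{16576}{11}$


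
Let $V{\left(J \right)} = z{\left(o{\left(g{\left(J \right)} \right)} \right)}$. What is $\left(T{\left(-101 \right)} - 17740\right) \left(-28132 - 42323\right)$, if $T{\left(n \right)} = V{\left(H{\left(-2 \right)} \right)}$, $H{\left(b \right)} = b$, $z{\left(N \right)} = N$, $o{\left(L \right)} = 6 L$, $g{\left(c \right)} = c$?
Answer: $1250717160$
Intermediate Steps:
$V{\left(J \right)} = 6 J$
$T{\left(n \right)} = -12$ ($T{\left(n \right)} = 6 \left(-2\right) = -12$)
$\left(T{\left(-101 \right)} - 17740\right) \left(-28132 - 42323\right) = \left(-12 - 17740\right) \left(-28132 - 42323\right) = \left(-17752\right) \left(-70455\right) = 1250717160$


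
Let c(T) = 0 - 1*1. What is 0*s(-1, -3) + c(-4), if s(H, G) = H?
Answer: -1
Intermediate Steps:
c(T) = -1 (c(T) = 0 - 1 = -1)
0*s(-1, -3) + c(-4) = 0*(-1) - 1 = 0 - 1 = -1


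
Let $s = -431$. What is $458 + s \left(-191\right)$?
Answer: $82779$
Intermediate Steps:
$458 + s \left(-191\right) = 458 - -82321 = 458 + 82321 = 82779$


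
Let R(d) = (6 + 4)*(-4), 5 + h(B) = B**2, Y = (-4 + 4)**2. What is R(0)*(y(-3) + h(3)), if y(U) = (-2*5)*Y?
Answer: -160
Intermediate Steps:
Y = 0 (Y = 0**2 = 0)
h(B) = -5 + B**2
R(d) = -40 (R(d) = 10*(-4) = -40)
y(U) = 0 (y(U) = -2*5*0 = -10*0 = 0)
R(0)*(y(-3) + h(3)) = -40*(0 + (-5 + 3**2)) = -40*(0 + (-5 + 9)) = -40*(0 + 4) = -40*4 = -160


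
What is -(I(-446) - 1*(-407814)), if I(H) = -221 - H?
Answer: -408039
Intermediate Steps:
-(I(-446) - 1*(-407814)) = -((-221 - 1*(-446)) - 1*(-407814)) = -((-221 + 446) + 407814) = -(225 + 407814) = -1*408039 = -408039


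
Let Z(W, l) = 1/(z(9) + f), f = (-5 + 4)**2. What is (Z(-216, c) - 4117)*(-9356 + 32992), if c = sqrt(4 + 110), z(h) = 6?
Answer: -681142248/7 ≈ -9.7306e+7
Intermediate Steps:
f = 1 (f = (-1)**2 = 1)
c = sqrt(114) ≈ 10.677
Z(W, l) = 1/7 (Z(W, l) = 1/(6 + 1) = 1/7)
(Z(-216, c) - 4117)*(-9356 + 32992) = (1/7 - 4117)*(-9356 + 32992) = -28818/7*23636 = -681142248/7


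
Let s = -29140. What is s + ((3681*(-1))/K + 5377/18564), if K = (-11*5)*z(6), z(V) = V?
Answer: -29740838051/1021020 ≈ -29129.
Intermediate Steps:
K = -330 (K = -11*5*6 = -55*6 = -330)
s + ((3681*(-1))/K + 5377/18564) = -29140 + ((3681*(-1))/(-330) + 5377/18564) = -29140 + (-3681*(-1/330) + 5377*(1/18564)) = -29140 + (1227/110 + 5377/18564) = -29140 + 11684749/1021020 = -29740838051/1021020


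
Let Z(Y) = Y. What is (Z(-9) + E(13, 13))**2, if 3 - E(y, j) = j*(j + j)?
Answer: 118336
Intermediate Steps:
E(y, j) = 3 - 2*j**2 (E(y, j) = 3 - j*(j + j) = 3 - j*2*j = 3 - 2*j**2)
(Z(-9) + E(13, 13))**2 = (-9 + (3 - 2*13**2))**2 = (-9 + (3 - 2*169))**2 = (-9 + (3 - 338))**2 = (-9 - 335)**2 = (-344)**2 = 118336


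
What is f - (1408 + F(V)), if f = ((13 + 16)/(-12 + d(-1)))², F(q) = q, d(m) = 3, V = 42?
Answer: -116609/81 ≈ -1439.6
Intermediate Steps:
f = 841/81 (f = ((13 + 16)/(-12 + 3))² = (29/(-9))² = (29*(-⅑))² = (-29/9)² = 841/81 ≈ 10.383)
f - (1408 + F(V)) = 841/81 - (1408 + 42) = 841/81 - 1*1450 = 841/81 - 1450 = -116609/81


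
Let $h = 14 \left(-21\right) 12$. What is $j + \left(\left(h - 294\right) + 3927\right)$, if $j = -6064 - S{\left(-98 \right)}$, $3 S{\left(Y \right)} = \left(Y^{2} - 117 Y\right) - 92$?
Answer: $- \frac{38855}{3} \approx -12952.0$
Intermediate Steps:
$h = -3528$ ($h = \left(-294\right) 12 = -3528$)
$S{\left(Y \right)} = - \frac{92}{3} - 39 Y + \frac{Y^{2}}{3}$ ($S{\left(Y \right)} = \frac{\left(Y^{2} - 117 Y\right) - 92}{3} = \frac{-92 + Y^{2} - 117 Y}{3} = - \frac{92}{3} - 39 Y + \frac{Y^{2}}{3}$)
$j = - \frac{39170}{3}$ ($j = -6064 - \left(- \frac{92}{3} - -3822 + \frac{\left(-98\right)^{2}}{3}\right) = -6064 - \left(- \frac{92}{3} + 3822 + \frac{1}{3} \cdot 9604\right) = -6064 - \left(- \frac{92}{3} + 3822 + \frac{9604}{3}\right) = -6064 - \frac{20978}{3} = - \frac{39170}{3} \approx -13057.0$)
$j + \left(\left(h - 294\right) + 3927\right) = - \frac{39170}{3} + \left(\left(-3528 - 294\right) + 3927\right) = - \frac{39170}{3} + \left(-3822 + 3927\right) = - \frac{39170}{3} + 105 = - \frac{38855}{3}$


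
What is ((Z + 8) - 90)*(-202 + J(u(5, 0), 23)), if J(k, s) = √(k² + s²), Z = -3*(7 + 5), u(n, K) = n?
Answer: 23836 - 118*√554 ≈ 21059.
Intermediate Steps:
Z = -36 (Z = -3*12 = -36)
((Z + 8) - 90)*(-202 + J(u(5, 0), 23)) = ((-36 + 8) - 90)*(-202 + √(5² + 23²)) = (-28 - 90)*(-202 + √(25 + 529)) = -118*(-202 + √554) = 23836 - 118*√554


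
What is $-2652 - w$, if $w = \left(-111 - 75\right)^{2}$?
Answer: $-37248$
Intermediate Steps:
$w = 34596$ ($w = \left(-186\right)^{2} = 34596$)
$-2652 - w = -2652 - 34596 = -37248$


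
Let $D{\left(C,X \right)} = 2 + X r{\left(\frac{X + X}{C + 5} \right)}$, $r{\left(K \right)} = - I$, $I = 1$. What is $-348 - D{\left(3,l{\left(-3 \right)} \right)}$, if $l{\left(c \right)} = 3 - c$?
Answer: $-344$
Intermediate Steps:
$r{\left(K \right)} = -1$ ($r{\left(K \right)} = \left(-1\right) 1 = -1$)
$D{\left(C,X \right)} = 2 - X$ ($D{\left(C,X \right)} = 2 + X \left(-1\right) = 2 - X$)
$-348 - D{\left(3,l{\left(-3 \right)} \right)} = -348 - \left(2 - \left(3 - -3\right)\right) = -348 - \left(2 - \left(3 + 3\right)\right) = -348 - \left(2 - 6\right) = -348 - -4 = -348 + 4 = -344$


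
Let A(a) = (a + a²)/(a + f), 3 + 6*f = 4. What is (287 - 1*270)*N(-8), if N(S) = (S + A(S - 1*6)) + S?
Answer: -41140/83 ≈ -495.66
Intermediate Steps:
f = ⅙ (f = -½ + (⅙)*4 = -½ + ⅔ = ⅙ ≈ 0.16667)
A(a) = (a + a²)/(⅙ + a) (A(a) = (a + a²)/(a + ⅙) = (a + a²)/(⅙ + a))
N(S) = 2*S + 6*(-6 + S)*(-5 + S)/(-35 + 6*S) (N(S) = (S + 6*(S - 1*6)*(1 + (S - 1*6))/(1 + 6*(S - 1*6))) + S = (S + 6*(S - 6)*(1 + (S - 6))/(1 + 6*(S - 6))) + S = (S + 6*(-6 + S)*(1 + (-6 + S))/(1 + 6*(-6 + S))) + S = (S + 6*(-6 + S)*(-5 + S)/(1 + (-36 + 6*S))) + S = (S + 6*(-6 + S)*(-5 + S)/(-35 + 6*S)) + S = 2*S + 6*(-6 + S)*(-5 + S)/(-35 + 6*S))
(287 - 1*270)*N(-8) = (287 - 1*270)*(2*(90 - 68*(-8) + 9*(-8)²)/(-35 + 6*(-8))) = (287 - 270)*(2*(90 + 544 + 9*64)/(-35 - 48)) = 17*(2*(90 + 544 + 576)/(-83)) = 17*(2*(-1/83)*1210) = 17*(-2420/83) = -41140/83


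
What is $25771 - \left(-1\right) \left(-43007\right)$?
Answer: $-17236$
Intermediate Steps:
$25771 - \left(-1\right) \left(-43007\right) = 25771 - 43007 = -17236$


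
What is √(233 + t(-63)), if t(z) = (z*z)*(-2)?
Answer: I*√7705 ≈ 87.778*I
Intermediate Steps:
t(z) = -2*z² (t(z) = z²*(-2) = -2*z²)
√(233 + t(-63)) = √(233 - 2*(-63)²) = √(233 - 2*3969) = √(233 - 7938) = √(-7705) = I*√7705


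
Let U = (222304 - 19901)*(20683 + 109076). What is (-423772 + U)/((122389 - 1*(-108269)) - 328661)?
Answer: -26263187105/98003 ≈ -2.6798e+5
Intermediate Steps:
U = 26263610877 (U = 202403*129759 = 26263610877)
(-423772 + U)/((122389 - 1*(-108269)) - 328661) = (-423772 + 26263610877)/((122389 - 1*(-108269)) - 328661) = 26263187105/((122389 + 108269) - 328661) = 26263187105/(230658 - 328661) = 26263187105/(-98003) = 26263187105*(-1/98003) = -26263187105/98003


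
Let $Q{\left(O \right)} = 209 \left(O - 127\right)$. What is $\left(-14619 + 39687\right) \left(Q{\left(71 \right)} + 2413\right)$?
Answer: $-232906788$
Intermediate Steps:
$Q{\left(O \right)} = -26543 + 209 O$ ($Q{\left(O \right)} = 209 \left(-127 + O\right) = -26543 + 209 O$)
$\left(-14619 + 39687\right) \left(Q{\left(71 \right)} + 2413\right) = \left(-14619 + 39687\right) \left(\left(-26543 + 209 \cdot 71\right) + 2413\right) = 25068 \left(\left(-26543 + 14839\right) + 2413\right) = 25068 \left(-11704 + 2413\right) = 25068 \left(-9291\right) = -232906788$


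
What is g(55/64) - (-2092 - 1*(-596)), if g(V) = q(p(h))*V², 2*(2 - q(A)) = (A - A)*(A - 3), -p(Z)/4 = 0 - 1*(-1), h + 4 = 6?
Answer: 3066833/2048 ≈ 1497.5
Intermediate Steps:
h = 2 (h = -4 + 6 = 2)
p(Z) = -4 (p(Z) = -4*(0 - 1*(-1)) = -4*(0 + 1) = -4*1 = -4)
q(A) = 2 (q(A) = 2 - (A - A)*(A - 3)/2 = 2 - 0*(-3 + A) = 2 - ½*0 = 2 + 0 = 2)
g(V) = 2*V²
g(55/64) - (-2092 - 1*(-596)) = 2*(55/64)² - (-2092 - 1*(-596)) = 2*(55*(1/64))² - (-2092 + 596) = 2*(55/64)² - 1*(-1496) = 2*(3025/4096) + 1496 = 3025/2048 + 1496 = 3066833/2048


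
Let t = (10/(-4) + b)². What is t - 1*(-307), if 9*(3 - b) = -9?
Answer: 1237/4 ≈ 309.25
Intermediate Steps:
b = 4 (b = 3 - ⅑*(-9) = 3 + 1 = 4)
t = 9/4 (t = (10/(-4) + 4)² = (10*(-¼) + 4)² = (-5/2 + 4)² = (3/2)² = 9/4 ≈ 2.2500)
t - 1*(-307) = 9/4 - 1*(-307) = 9/4 + 307 = 1237/4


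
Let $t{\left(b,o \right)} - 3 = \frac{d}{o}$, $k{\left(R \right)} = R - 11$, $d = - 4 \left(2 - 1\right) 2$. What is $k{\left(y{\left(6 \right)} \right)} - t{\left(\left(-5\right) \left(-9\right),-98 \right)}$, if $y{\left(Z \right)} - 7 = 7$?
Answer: $- \frac{4}{49} \approx -0.081633$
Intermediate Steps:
$y{\left(Z \right)} = 14$ ($y{\left(Z \right)} = 7 + 7 = 14$)
$d = -8$ ($d = \left(-4\right) 1 \cdot 2 = \left(-4\right) 2 = -8$)
$k{\left(R \right)} = -11 + R$ ($k{\left(R \right)} = R - 11 = -11 + R$)
$t{\left(b,o \right)} = 3 - \frac{8}{o}$
$k{\left(y{\left(6 \right)} \right)} - t{\left(\left(-5\right) \left(-9\right),-98 \right)} = \left(-11 + 14\right) - \left(3 - \frac{8}{-98}\right) = 3 - \left(3 - - \frac{4}{49}\right) = 3 - \left(3 + \frac{4}{49}\right) = 3 - \frac{151}{49} = - \frac{4}{49}$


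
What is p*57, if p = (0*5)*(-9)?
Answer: 0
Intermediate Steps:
p = 0 (p = 0*(-9) = 0)
p*57 = 0*57 = 0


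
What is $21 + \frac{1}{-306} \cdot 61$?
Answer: $\frac{6365}{306} \approx 20.801$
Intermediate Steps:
$21 + \frac{1}{-306} \cdot 61 = 21 - \frac{61}{306} = \frac{6365}{306}$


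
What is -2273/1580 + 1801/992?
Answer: 147691/391840 ≈ 0.37692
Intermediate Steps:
-2273/1580 + 1801/992 = 147691/391840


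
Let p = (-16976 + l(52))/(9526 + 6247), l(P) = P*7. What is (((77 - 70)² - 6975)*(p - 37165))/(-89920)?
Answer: -2030080403691/709154080 ≈ -2862.7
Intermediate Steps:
l(P) = 7*P
p = -16612/15773 (p = (-16976 + 7*52)/(9526 + 6247) = (-16976 + 364)/15773 = -16612*1/15773 = -16612/15773 ≈ -1.0532)
(((77 - 70)² - 6975)*(p - 37165))/(-89920) = (((77 - 70)² - 6975)*(-16612/15773 - 37165))/(-89920) = ((7² - 6975)*(-586220157/15773))*(-1/89920) = ((49 - 6975)*(-586220157/15773))*(-1/89920) = -6926*(-586220157/15773)*(-1/89920) = (4060160807382/15773)*(-1/89920) = -2030080403691/709154080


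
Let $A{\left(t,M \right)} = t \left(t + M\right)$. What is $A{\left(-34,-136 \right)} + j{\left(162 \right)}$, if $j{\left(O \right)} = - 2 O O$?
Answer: $-46708$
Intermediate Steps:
$j{\left(O \right)} = - 2 O^{2}$
$A{\left(t,M \right)} = t \left(M + t\right)$
$A{\left(-34,-136 \right)} + j{\left(162 \right)} = - 34 \left(-136 - 34\right) - 2 \cdot 162^{2} = \left(-34\right) \left(-170\right) - 52488 = 5780 - 52488 = -46708$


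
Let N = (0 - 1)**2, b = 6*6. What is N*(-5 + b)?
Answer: 31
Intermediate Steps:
b = 36
N = 1 (N = (-1)**2 = 1)
N*(-5 + b) = 1*(-5 + 36) = 1*31 = 31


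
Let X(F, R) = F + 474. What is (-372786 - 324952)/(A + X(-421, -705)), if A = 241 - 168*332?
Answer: 348869/27741 ≈ 12.576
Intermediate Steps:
X(F, R) = 474 + F
A = -55535 (A = 241 - 55776 = -55535)
(-372786 - 324952)/(A + X(-421, -705)) = (-372786 - 324952)/(-55535 + (474 - 421)) = -697738/(-55535 + 53) = -697738/(-55482) = -697738*(-1/55482) = 348869/27741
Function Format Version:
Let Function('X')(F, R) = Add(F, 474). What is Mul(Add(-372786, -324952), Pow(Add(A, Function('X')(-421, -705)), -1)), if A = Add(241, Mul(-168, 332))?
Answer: Rational(348869, 27741) ≈ 12.576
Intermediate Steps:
Function('X')(F, R) = Add(474, F)
A = -55535 (A = Add(241, -55776) = -55535)
Mul(Add(-372786, -324952), Pow(Add(A, Function('X')(-421, -705)), -1)) = Mul(Add(-372786, -324952), Pow(Add(-55535, Add(474, -421)), -1)) = Mul(-697738, Pow(Add(-55535, 53), -1)) = Mul(-697738, Pow(-55482, -1)) = Mul(-697738, Rational(-1, 55482)) = Rational(348869, 27741)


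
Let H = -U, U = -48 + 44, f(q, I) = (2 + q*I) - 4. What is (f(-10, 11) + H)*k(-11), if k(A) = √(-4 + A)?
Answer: -108*I*√15 ≈ -418.28*I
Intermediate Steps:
f(q, I) = -2 + I*q (f(q, I) = (2 + I*q) - 4 = -2 + I*q)
U = -4
H = 4 (H = -1*(-4) = 4)
(f(-10, 11) + H)*k(-11) = ((-2 + 11*(-10)) + 4)*√(-4 - 11) = ((-2 - 110) + 4)*√(-15) = (-112 + 4)*(I*√15) = -108*I*√15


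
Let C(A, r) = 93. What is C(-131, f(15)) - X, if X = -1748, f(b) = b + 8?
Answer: 1841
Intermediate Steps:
f(b) = 8 + b
C(-131, f(15)) - X = 93 - 1*(-1748) = 93 + 1748 = 1841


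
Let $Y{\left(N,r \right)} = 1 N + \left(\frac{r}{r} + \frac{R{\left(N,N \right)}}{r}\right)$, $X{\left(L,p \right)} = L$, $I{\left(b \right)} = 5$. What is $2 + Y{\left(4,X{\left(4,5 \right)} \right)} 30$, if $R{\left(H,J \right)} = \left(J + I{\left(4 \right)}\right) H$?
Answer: $422$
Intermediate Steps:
$R{\left(H,J \right)} = H \left(5 + J\right)$ ($R{\left(H,J \right)} = \left(J + 5\right) H = \left(5 + J\right) H = H \left(5 + J\right)$)
$Y{\left(N,r \right)} = 1 + N + \frac{N \left(5 + N\right)}{r}$ ($Y{\left(N,r \right)} = 1 N + \left(\frac{r}{r} + \frac{N \left(5 + N\right)}{r}\right) = N + \left(1 + \frac{N \left(5 + N\right)}{r}\right) = 1 + N + \frac{N \left(5 + N\right)}{r}$)
$2 + Y{\left(4,X{\left(4,5 \right)} \right)} 30 = 2 + \frac{4 \left(5 + 4\right) + 4 \left(1 + 4\right)}{4} \cdot 30 = 2 + \frac{4 \cdot 9 + 4 \cdot 5}{4} \cdot 30 = 2 + \frac{36 + 20}{4} \cdot 30 = 2 + \frac{1}{4} \cdot 56 \cdot 30 = 2 + 14 \cdot 30 = 2 + 420 = 422$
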